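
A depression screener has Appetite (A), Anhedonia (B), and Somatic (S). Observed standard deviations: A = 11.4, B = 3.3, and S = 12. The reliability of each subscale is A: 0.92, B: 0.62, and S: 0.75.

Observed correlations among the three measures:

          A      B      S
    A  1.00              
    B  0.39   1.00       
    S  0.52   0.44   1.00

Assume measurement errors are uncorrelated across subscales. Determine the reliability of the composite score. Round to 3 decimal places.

Var(A+B+S) = 11.4² + 3.3² + 12² + 2·[11.4·3.3·0.39 + 11.4·12·0.52 + 3.3·12·0.44] = 284.85 + 206.464 = 491.314.
Because errors are independent across components, Cov(Tᵢ,Tⱼ) = Cov(Xᵢ,Xⱼ); the off-diagonal part of the true-score variance is the same as above.
True-score variance = [11.4²·0.92 + 3.3²·0.62 + 12²·0.75] + 206.464 = 234.315 + 206.464 = 440.779.
Reliability = 440.779 / 491.314 = 0.897.

0.897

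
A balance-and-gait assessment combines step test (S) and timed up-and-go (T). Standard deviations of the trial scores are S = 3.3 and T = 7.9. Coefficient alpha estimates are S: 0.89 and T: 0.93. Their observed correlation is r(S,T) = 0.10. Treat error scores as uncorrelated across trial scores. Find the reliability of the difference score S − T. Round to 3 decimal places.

Var(S−T) = 3.3² + 7.9² − 2·3.3·7.9·0.10 = 73.3 − 5.214 = 68.086.
Because errors are independent across components, Cov(Tᵢ,Tⱼ) = Cov(Xᵢ,Xⱼ); the off-diagonal part of the true-score variance is the same as above.
True-score variance = [3.3²·0.89 + 7.9²·0.93] − 5.214 = 67.7334 − 5.214 = 62.5194.
Reliability = 62.5194 / 68.086 = 0.918.

0.918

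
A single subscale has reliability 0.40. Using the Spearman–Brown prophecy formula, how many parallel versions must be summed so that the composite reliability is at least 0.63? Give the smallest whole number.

3

k ≥ ρ*(1−ρ₁)/(ρ₁(1−ρ*)) = 0.63·0.60 / (0.40·0.37) = 2.554.
Smallest integer k = 3.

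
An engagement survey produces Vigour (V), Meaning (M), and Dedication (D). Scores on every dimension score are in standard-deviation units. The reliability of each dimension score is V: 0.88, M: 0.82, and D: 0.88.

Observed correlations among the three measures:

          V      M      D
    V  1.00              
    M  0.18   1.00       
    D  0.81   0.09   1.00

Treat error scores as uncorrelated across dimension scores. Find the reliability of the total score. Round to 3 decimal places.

Var(V+M+D) = 3 + 2·[0.18 + 0.81 + 0.09] = 3 + 2.16 = 5.16.
Under uncorrelated errors the observed covariances equal the true-score covariances, so only the own-variance terms attenuate.
True-score variance = [0.88 + 0.82 + 0.88] + 2.16 = 2.58 + 2.16 = 4.74.
Reliability = 4.74 / 5.16 = 0.919.

0.919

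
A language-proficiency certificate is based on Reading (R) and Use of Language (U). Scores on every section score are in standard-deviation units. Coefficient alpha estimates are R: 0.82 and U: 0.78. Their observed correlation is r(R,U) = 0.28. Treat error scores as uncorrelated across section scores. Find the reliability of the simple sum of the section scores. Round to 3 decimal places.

0.844

Var(R+U) = 2 + 2·[0.28] = 2 + 0.56 = 2.56.
Under uncorrelated errors the observed covariances equal the true-score covariances, so only the own-variance terms attenuate.
True-score variance = [0.82 + 0.78] + 0.56 = 1.6 + 0.56 = 2.16.
Reliability = 2.16 / 2.56 = 0.844.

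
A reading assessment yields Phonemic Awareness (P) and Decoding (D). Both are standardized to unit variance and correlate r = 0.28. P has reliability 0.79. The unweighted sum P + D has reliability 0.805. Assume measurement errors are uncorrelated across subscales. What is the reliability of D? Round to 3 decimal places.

Var(P+D) = 2 + 2·0.28 = 2.560.
True-score variance = ρ_P + ρ_D + 2·0.28, so 0.805 = (0.79 + ρ_D + 0.56) / 2.560.
ρ_D = 0.805·2.560 − 0.79 − 0.56 = 0.711.

0.711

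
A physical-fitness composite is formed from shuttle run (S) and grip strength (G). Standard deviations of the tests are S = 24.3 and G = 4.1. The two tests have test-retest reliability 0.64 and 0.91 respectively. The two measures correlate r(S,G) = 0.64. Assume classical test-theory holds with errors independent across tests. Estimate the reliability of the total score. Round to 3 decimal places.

0.709

Var(S+G) = 24.3² + 4.1² + 2·[24.3·4.1·0.64] = 607.3 + 127.526 = 734.826.
With uncorrelated errors the cross-covariances are all true-score covariance, so they carry over unchanged; only the diagonal terms shrink to ρᵢσᵢ².
True-score variance = [24.3²·0.64 + 4.1²·0.91] + 127.526 = 393.211 + 127.526 = 520.737.
Reliability = 520.737 / 734.826 = 0.709.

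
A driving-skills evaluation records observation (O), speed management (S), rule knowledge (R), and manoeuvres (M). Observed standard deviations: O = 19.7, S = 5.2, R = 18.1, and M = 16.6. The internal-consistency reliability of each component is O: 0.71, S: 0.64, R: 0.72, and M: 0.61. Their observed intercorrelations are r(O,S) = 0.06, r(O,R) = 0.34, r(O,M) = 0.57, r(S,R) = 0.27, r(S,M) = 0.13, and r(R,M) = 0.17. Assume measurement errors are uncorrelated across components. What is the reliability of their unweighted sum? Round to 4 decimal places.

Var(O+S+R+M) = 19.7² + 5.2² + 18.1² + 16.6² + 2·[19.7·5.2·0.06 + 19.7·18.1·0.34 + 19.7·16.6·0.57 + 5.2·18.1·0.27 + 5.2·16.6·0.13 + 18.1·16.6·0.17] = 1018.3 + 802.988 = 1821.29.
Because errors are independent across components, Cov(Tᵢ,Tⱼ) = Cov(Xᵢ,Xⱼ); the off-diagonal part of the true-score variance is the same as above.
True-score variance = [19.7²·0.71 + 5.2²·0.64 + 18.1²·0.72 + 16.6²·0.61] + 802.988 = 696.82 + 802.988 = 1499.81.
Reliability = 1499.81 / 1821.29 = 0.8235.

0.8235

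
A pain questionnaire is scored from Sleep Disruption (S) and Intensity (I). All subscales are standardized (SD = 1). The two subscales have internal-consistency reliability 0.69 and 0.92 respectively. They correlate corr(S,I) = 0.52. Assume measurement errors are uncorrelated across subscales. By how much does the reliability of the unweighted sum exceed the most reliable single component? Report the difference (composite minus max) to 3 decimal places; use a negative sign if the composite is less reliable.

Var(sum) = 2 + 1.04 = 3.04; true-score variance = 1.61 + 1.04 = 2.65; composite reliability = 0.8717.
Max component reliability = 0.9200.
Difference = 0.8717 − 0.9200 = -0.048.

-0.048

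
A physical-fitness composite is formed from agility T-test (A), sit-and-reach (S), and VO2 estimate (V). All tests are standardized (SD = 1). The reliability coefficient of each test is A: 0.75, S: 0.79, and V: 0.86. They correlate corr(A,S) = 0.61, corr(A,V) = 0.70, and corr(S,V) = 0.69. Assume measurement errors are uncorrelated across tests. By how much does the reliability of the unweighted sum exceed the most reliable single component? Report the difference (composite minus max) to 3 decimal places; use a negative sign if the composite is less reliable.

0.054

Var(sum) = 3 + 4 = 7; true-score variance = 2.4 + 4 = 6.4; composite reliability = 0.9143.
Max component reliability = 0.8600.
Difference = 0.9143 − 0.8600 = 0.054.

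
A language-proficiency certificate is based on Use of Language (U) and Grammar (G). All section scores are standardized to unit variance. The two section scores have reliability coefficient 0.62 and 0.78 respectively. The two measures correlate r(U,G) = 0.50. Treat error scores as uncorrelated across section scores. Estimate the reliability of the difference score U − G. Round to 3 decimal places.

0.400

Var(U−G) = 1 + 1 − 2·0.50 = 2 − 1 = 1.
Under uncorrelated errors the observed covariances equal the true-score covariances, so only the own-variance terms attenuate.
True-score variance = [0.62 + 0.78] − 1 = 1.4 − 1 = 0.4.
Reliability = 0.4 / 1 = 0.400.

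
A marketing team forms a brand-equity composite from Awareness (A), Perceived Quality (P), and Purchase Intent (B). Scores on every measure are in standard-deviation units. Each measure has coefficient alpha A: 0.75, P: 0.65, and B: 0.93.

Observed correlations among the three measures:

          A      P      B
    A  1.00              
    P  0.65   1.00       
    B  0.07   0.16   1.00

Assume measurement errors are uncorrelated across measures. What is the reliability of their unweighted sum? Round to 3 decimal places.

0.859

Var(A+P+B) = 3 + 2·[0.65 + 0.07 + 0.16] = 3 + 1.76 = 4.76.
Under uncorrelated errors the observed covariances equal the true-score covariances, so only the own-variance terms attenuate.
True-score variance = [0.75 + 0.65 + 0.93] + 1.76 = 2.33 + 1.76 = 4.09.
Reliability = 4.09 / 4.76 = 0.859.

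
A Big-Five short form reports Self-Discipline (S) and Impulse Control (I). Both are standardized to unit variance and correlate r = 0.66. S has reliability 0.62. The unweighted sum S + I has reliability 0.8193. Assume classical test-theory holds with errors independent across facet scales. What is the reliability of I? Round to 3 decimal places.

0.780

Var(S+I) = 2 + 2·0.66 = 3.320.
True-score variance = ρ_S + ρ_I + 2·0.66, so 0.8193 = (0.62 + ρ_I + 1.32) / 3.320.
ρ_I = 0.8193·3.320 − 0.62 − 1.32 = 0.780.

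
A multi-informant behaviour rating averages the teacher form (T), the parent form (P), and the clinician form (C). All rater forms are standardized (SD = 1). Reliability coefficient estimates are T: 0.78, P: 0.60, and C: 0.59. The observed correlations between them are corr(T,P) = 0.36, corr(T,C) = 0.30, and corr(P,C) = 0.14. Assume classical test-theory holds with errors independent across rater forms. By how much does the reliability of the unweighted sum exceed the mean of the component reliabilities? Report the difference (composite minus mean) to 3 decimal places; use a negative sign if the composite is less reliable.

Var(sum) = 3 + 1.6 = 4.6; true-score variance = 1.97 + 1.6 = 3.57; composite reliability = 0.7761.
Mean component reliability = 0.6567.
Difference = 0.7761 − 0.6567 = 0.119.

0.119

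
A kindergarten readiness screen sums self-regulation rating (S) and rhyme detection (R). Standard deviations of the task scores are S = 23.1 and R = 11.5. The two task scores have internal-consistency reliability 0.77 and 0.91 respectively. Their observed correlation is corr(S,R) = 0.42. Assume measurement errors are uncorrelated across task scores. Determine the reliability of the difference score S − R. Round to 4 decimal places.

Var(S−R) = 23.1² + 11.5² − 2·23.1·11.5·0.42 = 665.86 − 223.146 = 442.714.
With uncorrelated errors the cross-covariances are all true-score covariance, so they carry over unchanged; only the diagonal terms shrink to ρᵢσᵢ².
True-score variance = [23.1²·0.77 + 11.5²·0.91] − 223.146 = 531.227 − 223.146 = 308.081.
Reliability = 308.081 / 442.714 = 0.6959.

0.6959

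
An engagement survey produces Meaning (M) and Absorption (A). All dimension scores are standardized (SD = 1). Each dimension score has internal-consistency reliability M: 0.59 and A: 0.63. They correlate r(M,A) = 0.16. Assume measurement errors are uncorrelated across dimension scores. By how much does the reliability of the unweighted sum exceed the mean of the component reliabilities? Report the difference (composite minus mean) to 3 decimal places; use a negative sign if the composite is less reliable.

0.054

Var(sum) = 2 + 0.32 = 2.32; true-score variance = 1.22 + 0.32 = 1.54; composite reliability = 0.6638.
Mean component reliability = 0.6100.
Difference = 0.6638 − 0.6100 = 0.054.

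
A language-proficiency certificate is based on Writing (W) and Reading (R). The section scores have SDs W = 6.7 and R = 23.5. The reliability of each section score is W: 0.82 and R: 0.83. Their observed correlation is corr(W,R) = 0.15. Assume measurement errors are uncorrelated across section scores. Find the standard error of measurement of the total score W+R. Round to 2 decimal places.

Var(total) = 597.14 + 47.235 = 644.375.
True-score variance = 495.177 + 47.235 = 542.412, so reliability = 0.8418.
Error variance = 644.375 − 542.412 = 101.963; SEM = √101.963 = 10.10.

10.10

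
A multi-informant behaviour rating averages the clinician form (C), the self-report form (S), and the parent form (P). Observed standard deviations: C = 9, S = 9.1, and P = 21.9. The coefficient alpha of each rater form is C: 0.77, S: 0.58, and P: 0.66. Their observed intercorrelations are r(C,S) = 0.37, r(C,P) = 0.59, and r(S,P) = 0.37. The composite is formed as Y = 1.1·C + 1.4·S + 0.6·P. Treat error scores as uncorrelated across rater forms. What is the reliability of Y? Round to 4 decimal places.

Var(Y) = 1.1²·9² + 1.4²·9.1² + 0.6²·21.9² + 2·[1.54·9·9.1·0.37 + 0.66·9·21.9·0.59 + 0.84·9.1·21.9·0.37] = 432.977 + 370.713 = 803.691.
Because errors are independent across components, Cov(Tᵢ,Tⱼ) = Cov(Xᵢ,Xⱼ); the off-diagonal part of the true-score variance is the same as above.
True-score variance = [1.1²·9²·0.77 + 1.4²·9.1²·0.58 + 0.6²·21.9²·0.66] + 370.713 = 283.561 + 370.713 = 654.275.
Reliability = 654.275 / 803.691 = 0.8141.

0.8141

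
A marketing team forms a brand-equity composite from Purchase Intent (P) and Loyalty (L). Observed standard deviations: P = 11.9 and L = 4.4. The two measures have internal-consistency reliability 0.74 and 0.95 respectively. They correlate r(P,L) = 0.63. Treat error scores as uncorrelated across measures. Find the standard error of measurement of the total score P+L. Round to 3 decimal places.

Var(total) = 160.97 + 65.9736 = 226.944.
True-score variance = 123.183 + 65.9736 = 189.157, so reliability = 0.8335.
Error variance = 226.944 − 189.157 = 37.7866; SEM = √37.7866 = 6.147.

6.147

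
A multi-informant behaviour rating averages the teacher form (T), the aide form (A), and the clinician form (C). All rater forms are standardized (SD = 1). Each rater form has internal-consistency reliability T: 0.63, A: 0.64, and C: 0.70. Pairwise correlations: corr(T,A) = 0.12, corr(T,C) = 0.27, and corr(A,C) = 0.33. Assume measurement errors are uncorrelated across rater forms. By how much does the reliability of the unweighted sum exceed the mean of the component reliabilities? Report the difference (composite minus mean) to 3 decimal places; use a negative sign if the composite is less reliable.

Var(sum) = 3 + 1.44 = 4.44; true-score variance = 1.97 + 1.44 = 3.41; composite reliability = 0.7680.
Mean component reliability = 0.6567.
Difference = 0.7680 − 0.6567 = 0.111.

0.111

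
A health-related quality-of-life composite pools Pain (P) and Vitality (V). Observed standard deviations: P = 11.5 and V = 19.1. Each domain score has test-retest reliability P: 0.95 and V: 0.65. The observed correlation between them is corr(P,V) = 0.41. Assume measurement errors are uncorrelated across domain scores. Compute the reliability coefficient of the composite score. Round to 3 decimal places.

0.802

Var(P+V) = 11.5² + 19.1² + 2·[11.5·19.1·0.41] = 497.06 + 180.113 = 677.173.
Because errors are independent across components, Cov(Tᵢ,Tⱼ) = Cov(Xᵢ,Xⱼ); the off-diagonal part of the true-score variance is the same as above.
True-score variance = [11.5²·0.95 + 19.1²·0.65] + 180.113 = 362.764 + 180.113 = 542.877.
Reliability = 542.877 / 677.173 = 0.802.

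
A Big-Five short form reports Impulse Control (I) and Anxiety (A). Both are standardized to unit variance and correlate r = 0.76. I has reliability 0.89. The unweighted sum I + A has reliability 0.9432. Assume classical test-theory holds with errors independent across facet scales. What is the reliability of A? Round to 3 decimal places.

Var(I+A) = 2 + 2·0.76 = 3.520.
True-score variance = ρ_I + ρ_A + 2·0.76, so 0.9432 = (0.89 + ρ_A + 1.52) / 3.520.
ρ_A = 0.9432·3.520 − 0.89 − 1.52 = 0.910.

0.910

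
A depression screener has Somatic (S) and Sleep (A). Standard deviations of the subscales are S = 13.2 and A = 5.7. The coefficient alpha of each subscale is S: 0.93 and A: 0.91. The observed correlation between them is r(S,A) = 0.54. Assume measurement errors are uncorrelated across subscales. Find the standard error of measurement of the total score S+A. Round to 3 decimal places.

Var(total) = 206.73 + 81.2592 = 287.989.
True-score variance = 191.609 + 81.2592 = 272.868, so reliability = 0.9475.
Error variance = 287.989 − 272.868 = 15.1209; SEM = √15.1209 = 3.889.

3.889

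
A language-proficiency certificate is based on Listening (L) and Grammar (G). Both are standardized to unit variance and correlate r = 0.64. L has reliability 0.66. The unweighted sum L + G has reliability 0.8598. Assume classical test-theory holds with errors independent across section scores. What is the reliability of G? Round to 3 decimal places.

Var(L+G) = 2 + 2·0.64 = 3.280.
True-score variance = ρ_L + ρ_G + 2·0.64, so 0.8598 = (0.66 + ρ_G + 1.28) / 3.280.
ρ_G = 0.8598·3.280 − 0.66 − 1.28 = 0.880.

0.880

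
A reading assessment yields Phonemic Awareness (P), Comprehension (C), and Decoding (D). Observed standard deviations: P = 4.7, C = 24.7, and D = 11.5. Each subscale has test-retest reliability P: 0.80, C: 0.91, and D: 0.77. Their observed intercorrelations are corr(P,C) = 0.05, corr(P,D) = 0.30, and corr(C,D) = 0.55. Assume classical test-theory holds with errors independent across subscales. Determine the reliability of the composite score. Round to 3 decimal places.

0.920

Var(P+C+D) = 4.7² + 24.7² + 11.5² + 2·[4.7·24.7·0.05 + 4.7·11.5·0.30 + 24.7·11.5·0.55] = 764.43 + 356.494 = 1120.92.
With uncorrelated errors the cross-covariances are all true-score covariance, so they carry over unchanged; only the diagonal terms shrink to ρᵢσᵢ².
True-score variance = [4.7²·0.80 + 24.7²·0.91 + 11.5²·0.77] + 356.494 = 674.686 + 356.494 = 1031.18.
Reliability = 1031.18 / 1120.92 = 0.920.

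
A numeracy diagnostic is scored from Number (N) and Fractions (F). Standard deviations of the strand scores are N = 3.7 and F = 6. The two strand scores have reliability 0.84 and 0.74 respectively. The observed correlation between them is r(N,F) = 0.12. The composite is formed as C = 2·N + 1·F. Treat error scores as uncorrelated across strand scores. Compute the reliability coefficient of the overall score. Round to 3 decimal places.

Var(C) = 2²·3.7² + 6² + 2·[2·3.7·6·0.12] = 90.76 + 10.656 = 101.416.
Because errors are independent across components, Cov(Tᵢ,Tⱼ) = Cov(Xᵢ,Xⱼ); the off-diagonal part of the true-score variance is the same as above.
True-score variance = [2²·3.7²·0.84 + 6²·0.74] + 10.656 = 72.6384 + 10.656 = 83.2944.
Reliability = 83.2944 / 101.416 = 0.821.

0.821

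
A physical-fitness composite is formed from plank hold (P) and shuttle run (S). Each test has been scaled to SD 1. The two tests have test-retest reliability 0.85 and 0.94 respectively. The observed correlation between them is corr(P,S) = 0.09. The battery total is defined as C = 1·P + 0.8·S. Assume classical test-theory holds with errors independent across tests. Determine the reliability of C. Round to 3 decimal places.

Var(C) = 1 + 0.8² + 2·[0.8·0.09] = 1.64 + 0.144 = 1.784.
Because errors are independent across components, Cov(Tᵢ,Tⱼ) = Cov(Xᵢ,Xⱼ); the off-diagonal part of the true-score variance is the same as above.
True-score variance = [0.85 + 0.8²·0.94] + 0.144 = 1.4516 + 0.144 = 1.5956.
Reliability = 1.5956 / 1.784 = 0.894.

0.894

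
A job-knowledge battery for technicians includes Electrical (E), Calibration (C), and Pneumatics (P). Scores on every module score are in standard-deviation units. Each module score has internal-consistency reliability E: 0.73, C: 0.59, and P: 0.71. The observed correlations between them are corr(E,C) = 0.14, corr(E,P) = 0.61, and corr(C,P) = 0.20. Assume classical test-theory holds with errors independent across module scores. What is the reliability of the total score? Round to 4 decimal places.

Var(E+C+P) = 3 + 2·[0.14 + 0.61 + 0.20] = 3 + 1.9 = 4.9.
Because errors are independent across components, Cov(Tᵢ,Tⱼ) = Cov(Xᵢ,Xⱼ); the off-diagonal part of the true-score variance is the same as above.
True-score variance = [0.73 + 0.59 + 0.71] + 1.9 = 2.03 + 1.9 = 3.93.
Reliability = 3.93 / 4.9 = 0.8020.

0.8020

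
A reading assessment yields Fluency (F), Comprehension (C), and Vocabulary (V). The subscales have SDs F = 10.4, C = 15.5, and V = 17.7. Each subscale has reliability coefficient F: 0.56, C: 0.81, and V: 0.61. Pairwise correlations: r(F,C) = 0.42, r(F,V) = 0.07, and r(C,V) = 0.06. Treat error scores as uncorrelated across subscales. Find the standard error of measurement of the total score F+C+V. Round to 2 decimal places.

Var(total) = 661.7 + 194.101 = 855.801.
True-score variance = 446.279 + 194.101 = 640.38, so reliability = 0.7483.
Error variance = 855.801 − 640.38 = 215.421; SEM = √215.421 = 14.68.

14.68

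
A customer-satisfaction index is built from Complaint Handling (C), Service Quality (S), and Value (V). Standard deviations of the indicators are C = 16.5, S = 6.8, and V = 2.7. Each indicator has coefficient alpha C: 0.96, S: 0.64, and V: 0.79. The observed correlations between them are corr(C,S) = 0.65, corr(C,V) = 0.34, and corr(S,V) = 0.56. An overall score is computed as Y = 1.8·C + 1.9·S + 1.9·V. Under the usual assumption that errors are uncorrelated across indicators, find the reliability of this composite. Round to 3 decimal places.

Var(Y) = 1.8²·16.5² + 1.9²·6.8² + 1.9²·2.7² + 2·[3.42·16.5·6.8·0.65 + 3.42·16.5·2.7·0.34 + 3.61·6.8·2.7·0.56] = 1075.33 + 676.68 = 1752.01.
With uncorrelated errors the cross-covariances are all true-score covariance, so they carry over unchanged; only the diagonal terms shrink to ρᵢσᵢ².
True-score variance = [1.8²·16.5²·0.96 + 1.9²·6.8²·0.64 + 1.9²·2.7²·0.79] + 676.68 = 974.43 + 676.68 = 1651.11.
Reliability = 1651.11 / 1752.01 = 0.942.

0.942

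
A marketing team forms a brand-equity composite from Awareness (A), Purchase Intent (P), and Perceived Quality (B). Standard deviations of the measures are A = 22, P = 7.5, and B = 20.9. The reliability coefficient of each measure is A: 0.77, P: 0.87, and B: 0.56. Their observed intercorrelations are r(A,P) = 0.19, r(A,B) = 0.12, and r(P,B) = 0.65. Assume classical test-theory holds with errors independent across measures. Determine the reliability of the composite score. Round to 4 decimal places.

0.7704

Var(A+P+B) = 22² + 7.5² + 20.9² + 2·[22·7.5·0.19 + 22·20.9·0.12 + 7.5·20.9·0.65] = 977.06 + 376.827 = 1353.89.
Under uncorrelated errors the observed covariances equal the true-score covariances, so only the own-variance terms attenuate.
True-score variance = [22²·0.77 + 7.5²·0.87 + 20.9²·0.56] + 376.827 = 666.231 + 376.827 = 1043.06.
Reliability = 1043.06 / 1353.89 = 0.7704.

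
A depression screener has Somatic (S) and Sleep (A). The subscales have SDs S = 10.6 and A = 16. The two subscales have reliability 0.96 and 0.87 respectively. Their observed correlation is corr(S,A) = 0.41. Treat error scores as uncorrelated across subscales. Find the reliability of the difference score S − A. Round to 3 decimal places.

0.835

Var(S−A) = 10.6² + 16² − 2·10.6·16·0.41 = 368.36 − 139.072 = 229.288.
Because errors are independent across components, Cov(Tᵢ,Tⱼ) = Cov(Xᵢ,Xⱼ); the off-diagonal part of the true-score variance is the same as above.
True-score variance = [10.6²·0.96 + 16²·0.87] − 139.072 = 330.586 − 139.072 = 191.514.
Reliability = 191.514 / 229.288 = 0.835.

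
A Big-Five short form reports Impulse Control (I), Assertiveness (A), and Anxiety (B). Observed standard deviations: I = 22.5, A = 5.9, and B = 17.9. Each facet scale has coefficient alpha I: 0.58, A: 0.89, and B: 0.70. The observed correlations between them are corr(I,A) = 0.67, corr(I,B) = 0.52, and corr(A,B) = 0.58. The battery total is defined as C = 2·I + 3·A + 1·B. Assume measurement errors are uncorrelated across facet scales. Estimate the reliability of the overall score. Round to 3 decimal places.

Var(C) = 2²·22.5² + 3²·5.9² + 17.9² + 2·[6·22.5·5.9·0.67 + 2·22.5·17.9·0.52 + 3·5.9·17.9·0.58] = 2658.7 + 2272.55 = 4931.25.
Under uncorrelated errors the observed covariances equal the true-score covariances, so only the own-variance terms attenuate.
True-score variance = [2²·22.5²·0.58 + 3²·5.9²·0.89 + 17.9²·0.70] + 2272.55 = 1677.62 + 2272.55 = 3950.17.
Reliability = 3950.17 / 4931.25 = 0.801.

0.801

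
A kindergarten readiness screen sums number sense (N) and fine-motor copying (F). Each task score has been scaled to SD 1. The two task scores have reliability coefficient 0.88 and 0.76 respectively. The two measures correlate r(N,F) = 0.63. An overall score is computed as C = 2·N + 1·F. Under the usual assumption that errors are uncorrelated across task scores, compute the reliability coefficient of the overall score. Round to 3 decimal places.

0.904

Var(C) = 2² + 1 + 2·[2·0.63] = 5 + 2.52 = 7.52.
With uncorrelated errors the cross-covariances are all true-score covariance, so they carry over unchanged; only the diagonal terms shrink to ρᵢσᵢ².
True-score variance = [2²·0.88 + 0.76] + 2.52 = 4.28 + 2.52 = 6.8.
Reliability = 6.8 / 7.52 = 0.904.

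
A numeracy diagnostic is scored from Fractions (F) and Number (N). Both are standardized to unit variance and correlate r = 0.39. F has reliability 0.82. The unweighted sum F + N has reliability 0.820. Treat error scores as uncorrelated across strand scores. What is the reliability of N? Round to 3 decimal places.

0.680

Var(F+N) = 2 + 2·0.39 = 2.780.
True-score variance = ρ_F + ρ_N + 2·0.39, so 0.820 = (0.82 + ρ_N + 0.78) / 2.780.
ρ_N = 0.820·2.780 − 0.82 − 0.78 = 0.680.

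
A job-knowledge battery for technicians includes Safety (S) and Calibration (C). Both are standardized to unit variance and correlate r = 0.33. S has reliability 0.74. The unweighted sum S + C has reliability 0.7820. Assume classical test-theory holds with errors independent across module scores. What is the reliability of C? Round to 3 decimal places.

0.680

Var(S+C) = 2 + 2·0.33 = 2.660.
True-score variance = ρ_S + ρ_C + 2·0.33, so 0.7820 = (0.74 + ρ_C + 0.66) / 2.660.
ρ_C = 0.7820·2.660 − 0.74 − 0.66 = 0.680.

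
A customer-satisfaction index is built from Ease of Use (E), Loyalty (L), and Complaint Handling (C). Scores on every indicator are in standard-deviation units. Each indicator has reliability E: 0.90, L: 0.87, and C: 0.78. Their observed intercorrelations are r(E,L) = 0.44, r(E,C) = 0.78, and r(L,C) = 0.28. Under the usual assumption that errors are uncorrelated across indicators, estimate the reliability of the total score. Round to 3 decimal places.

Var(E+L+C) = 3 + 2·[0.44 + 0.78 + 0.28] = 3 + 3 = 6.
With uncorrelated errors the cross-covariances are all true-score covariance, so they carry over unchanged; only the diagonal terms shrink to ρᵢσᵢ².
True-score variance = [0.90 + 0.87 + 0.78] + 3 = 2.55 + 3 = 5.55.
Reliability = 5.55 / 6 = 0.925.

0.925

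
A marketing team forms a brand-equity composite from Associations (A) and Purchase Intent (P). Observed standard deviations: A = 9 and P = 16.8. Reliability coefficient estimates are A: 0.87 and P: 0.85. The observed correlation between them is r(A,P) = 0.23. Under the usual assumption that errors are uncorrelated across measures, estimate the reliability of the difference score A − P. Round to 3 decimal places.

0.820

Var(A−P) = 9² + 16.8² − 2·9·16.8·0.23 = 363.24 − 69.552 = 293.688.
Because errors are independent across components, Cov(Tᵢ,Tⱼ) = Cov(Xᵢ,Xⱼ); the off-diagonal part of the true-score variance is the same as above.
True-score variance = [9²·0.87 + 16.8²·0.85] − 69.552 = 310.374 − 69.552 = 240.822.
Reliability = 240.822 / 293.688 = 0.820.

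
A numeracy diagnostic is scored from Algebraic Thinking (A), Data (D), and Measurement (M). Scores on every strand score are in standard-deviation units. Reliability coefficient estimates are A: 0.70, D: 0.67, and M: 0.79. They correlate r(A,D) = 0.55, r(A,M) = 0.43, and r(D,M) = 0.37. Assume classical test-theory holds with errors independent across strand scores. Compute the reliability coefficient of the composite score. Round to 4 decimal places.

Var(A+D+M) = 3 + 2·[0.55 + 0.43 + 0.37] = 3 + 2.7 = 5.7.
Because errors are independent across components, Cov(Tᵢ,Tⱼ) = Cov(Xᵢ,Xⱼ); the off-diagonal part of the true-score variance is the same as above.
True-score variance = [0.70 + 0.67 + 0.79] + 2.7 = 2.16 + 2.7 = 4.86.
Reliability = 4.86 / 5.7 = 0.8526.

0.8526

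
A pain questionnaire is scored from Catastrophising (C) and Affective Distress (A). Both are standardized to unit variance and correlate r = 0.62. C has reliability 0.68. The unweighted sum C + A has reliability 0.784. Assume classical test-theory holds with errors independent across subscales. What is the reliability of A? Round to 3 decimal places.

Var(C+A) = 2 + 2·0.62 = 3.240.
True-score variance = ρ_C + ρ_A + 2·0.62, so 0.784 = (0.68 + ρ_A + 1.24) / 3.240.
ρ_A = 0.784·3.240 − 0.68 − 1.24 = 0.620.

0.620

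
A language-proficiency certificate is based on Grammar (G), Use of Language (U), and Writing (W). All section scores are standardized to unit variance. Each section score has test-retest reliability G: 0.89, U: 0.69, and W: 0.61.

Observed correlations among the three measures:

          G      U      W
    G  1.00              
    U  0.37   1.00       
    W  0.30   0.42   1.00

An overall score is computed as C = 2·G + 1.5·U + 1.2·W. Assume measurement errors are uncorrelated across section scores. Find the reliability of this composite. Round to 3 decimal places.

0.868

Var(C) = 2² + 1.5² + 1.2² + 2·[3·0.37 + 2.4·0.30 + 1.8·0.42] = 7.69 + 5.172 = 12.862.
Under uncorrelated errors the observed covariances equal the true-score covariances, so only the own-variance terms attenuate.
True-score variance = [2²·0.89 + 1.5²·0.69 + 1.2²·0.61] + 5.172 = 5.9909 + 5.172 = 11.1629.
Reliability = 11.1629 / 12.862 = 0.868.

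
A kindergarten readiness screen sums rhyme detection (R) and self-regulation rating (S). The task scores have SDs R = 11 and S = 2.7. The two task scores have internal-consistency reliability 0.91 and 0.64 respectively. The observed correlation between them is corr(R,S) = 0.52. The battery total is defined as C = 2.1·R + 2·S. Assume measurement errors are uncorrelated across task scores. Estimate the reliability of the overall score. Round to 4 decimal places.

0.9155

Var(C) = 2.1²·11² + 2²·2.7² + 2·[4.2·11·2.7·0.52] = 562.77 + 129.73 = 692.5.
Under uncorrelated errors the observed covariances equal the true-score covariances, so only the own-variance terms attenuate.
True-score variance = [2.1²·11²·0.91 + 2²·2.7²·0.64] + 129.73 = 504.248 + 129.73 = 633.977.
Reliability = 633.977 / 692.5 = 0.9155.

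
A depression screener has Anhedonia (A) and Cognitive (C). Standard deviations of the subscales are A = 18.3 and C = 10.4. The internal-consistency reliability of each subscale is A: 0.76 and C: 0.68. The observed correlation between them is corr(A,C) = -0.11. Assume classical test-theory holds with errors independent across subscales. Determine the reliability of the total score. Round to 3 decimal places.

Var(A+C) = 18.3² + 10.4² + 2·[18.3·10.4·(-0.11)] = 443.05 − 41.8704 = 401.18.
Because errors are independent across components, Cov(Tᵢ,Tⱼ) = Cov(Xᵢ,Xⱼ); the off-diagonal part of the true-score variance is the same as above.
True-score variance = [18.3²·0.76 + 10.4²·0.68] − 41.8704 = 328.065 − 41.8704 = 286.195.
Reliability = 286.195 / 401.18 = 0.713.

0.713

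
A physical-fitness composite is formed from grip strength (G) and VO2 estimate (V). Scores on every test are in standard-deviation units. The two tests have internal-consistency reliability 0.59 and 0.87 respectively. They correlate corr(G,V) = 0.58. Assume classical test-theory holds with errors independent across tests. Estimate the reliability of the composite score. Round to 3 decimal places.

Var(G+V) = 2 + 2·[0.58] = 2 + 1.16 = 3.16.
Under uncorrelated errors the observed covariances equal the true-score covariances, so only the own-variance terms attenuate.
True-score variance = [0.59 + 0.87] + 1.16 = 1.46 + 1.16 = 2.62.
Reliability = 2.62 / 3.16 = 0.829.

0.829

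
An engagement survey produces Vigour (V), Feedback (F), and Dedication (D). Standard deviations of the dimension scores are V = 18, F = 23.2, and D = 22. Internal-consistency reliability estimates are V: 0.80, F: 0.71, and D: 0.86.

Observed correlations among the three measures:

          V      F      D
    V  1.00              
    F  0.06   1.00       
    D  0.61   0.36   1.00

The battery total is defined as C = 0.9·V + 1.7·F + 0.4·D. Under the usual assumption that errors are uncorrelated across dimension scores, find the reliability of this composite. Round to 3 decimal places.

Var(C) = 0.9²·18² + 1.7²·23.2² + 0.4²·22² + 2·[1.53·18·23.2·0.06 + 0.36·18·22·0.61 + 0.68·23.2·22·0.36] = 1895.39 + 500.486 = 2395.88.
With uncorrelated errors the cross-covariances are all true-score covariance, so they carry over unchanged; only the diagonal terms shrink to ρᵢσᵢ².
True-score variance = [0.9²·18²·0.80 + 1.7²·23.2²·0.71 + 0.4²·22²·0.86] + 500.486 = 1380.97 + 500.486 = 1881.45.
Reliability = 1881.45 / 2395.88 = 0.785.

0.785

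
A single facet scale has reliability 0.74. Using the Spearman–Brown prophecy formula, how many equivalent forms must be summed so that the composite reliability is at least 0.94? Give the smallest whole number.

6

k ≥ ρ*(1−ρ₁)/(ρ₁(1−ρ*)) = 0.94·0.26 / (0.74·0.06) = 5.505.
Smallest integer k = 6.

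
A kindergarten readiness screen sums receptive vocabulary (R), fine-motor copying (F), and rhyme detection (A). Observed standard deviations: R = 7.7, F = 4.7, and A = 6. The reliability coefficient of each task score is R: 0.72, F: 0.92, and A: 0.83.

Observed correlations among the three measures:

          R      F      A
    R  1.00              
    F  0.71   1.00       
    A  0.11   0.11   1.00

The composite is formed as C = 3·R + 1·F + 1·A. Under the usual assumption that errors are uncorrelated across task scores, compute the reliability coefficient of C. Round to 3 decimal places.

0.799

Var(C) = 3²·7.7² + 4.7² + 6² + 2·[3·7.7·4.7·0.71 + 3·7.7·6·0.11 + 4.7·6·0.11] = 591.7 + 190.865 = 782.565.
Because errors are independent across components, Cov(Tᵢ,Tⱼ) = Cov(Xᵢ,Xⱼ); the off-diagonal part of the true-score variance is the same as above.
True-score variance = [3²·7.7²·0.72 + 4.7²·0.92 + 6²·0.83] + 190.865 = 434.402 + 190.865 = 625.267.
Reliability = 625.267 / 782.565 = 0.799.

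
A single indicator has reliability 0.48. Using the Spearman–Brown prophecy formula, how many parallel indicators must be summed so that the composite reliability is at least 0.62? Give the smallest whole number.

k ≥ ρ*(1−ρ₁)/(ρ₁(1−ρ*)) = 0.62·0.52 / (0.48·0.38) = 1.768.
Smallest integer k = 2.

2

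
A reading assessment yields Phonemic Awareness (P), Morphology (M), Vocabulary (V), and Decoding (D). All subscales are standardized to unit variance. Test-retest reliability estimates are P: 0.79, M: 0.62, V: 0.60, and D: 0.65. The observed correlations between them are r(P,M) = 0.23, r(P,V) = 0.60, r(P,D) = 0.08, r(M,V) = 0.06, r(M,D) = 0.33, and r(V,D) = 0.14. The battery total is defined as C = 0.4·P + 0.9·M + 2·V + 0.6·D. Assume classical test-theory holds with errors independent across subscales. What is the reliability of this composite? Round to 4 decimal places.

Var(C) = 0.4² + 0.9² + 2² + 0.6² + 2·[0.36·0.23 + 0.8·0.60 + 0.24·0.08 + 1.8·0.06 + 0.54·0.33 + 1.2·0.14] = 5.33 + 2.0724 = 7.4024.
With uncorrelated errors the cross-covariances are all true-score covariance, so they carry over unchanged; only the diagonal terms shrink to ρᵢσᵢ².
True-score variance = [0.4²·0.79 + 0.9²·0.62 + 2²·0.60 + 0.6²·0.65] + 2.0724 = 3.2626 + 2.0724 = 5.335.
Reliability = 5.335 / 7.4024 = 0.7207.

0.7207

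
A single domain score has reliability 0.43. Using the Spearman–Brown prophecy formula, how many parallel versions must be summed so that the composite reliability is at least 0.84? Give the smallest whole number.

7

k ≥ ρ*(1−ρ₁)/(ρ₁(1−ρ*)) = 0.84·0.57 / (0.43·0.16) = 6.959.
Smallest integer k = 7.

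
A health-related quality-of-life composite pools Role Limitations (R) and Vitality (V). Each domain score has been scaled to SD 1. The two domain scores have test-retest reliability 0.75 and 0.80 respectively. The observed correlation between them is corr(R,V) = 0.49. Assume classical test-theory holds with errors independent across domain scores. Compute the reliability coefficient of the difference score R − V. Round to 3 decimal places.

Var(R−V) = 1 + 1 − 2·0.49 = 2 − 0.98 = 1.02.
Because errors are independent across components, Cov(Tᵢ,Tⱼ) = Cov(Xᵢ,Xⱼ); the off-diagonal part of the true-score variance is the same as above.
True-score variance = [0.75 + 0.80] − 0.98 = 1.55 − 0.98 = 0.57.
Reliability = 0.57 / 1.02 = 0.559.

0.559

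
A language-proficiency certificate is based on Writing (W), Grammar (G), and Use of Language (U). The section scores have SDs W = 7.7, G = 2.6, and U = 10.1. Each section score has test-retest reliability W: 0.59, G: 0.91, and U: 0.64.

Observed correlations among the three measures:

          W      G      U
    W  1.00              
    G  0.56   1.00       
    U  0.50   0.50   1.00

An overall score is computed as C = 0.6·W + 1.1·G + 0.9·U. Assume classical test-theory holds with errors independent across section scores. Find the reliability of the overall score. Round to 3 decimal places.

0.799

Var(C) = 0.6²·7.7² + 1.1²·2.6² + 0.9²·10.1² + 2·[0.66·7.7·2.6·0.56 + 0.54·7.7·10.1·0.50 + 0.99·2.6·10.1·0.50] = 112.152 + 82.792 = 194.944.
Because errors are independent across components, Cov(Tᵢ,Tⱼ) = Cov(Xᵢ,Xⱼ); the off-diagonal part of the true-score variance is the same as above.
True-score variance = [0.6²·7.7²·0.59 + 1.1²·2.6²·0.91 + 0.9²·10.1²·0.64] + 82.792 = 72.9186 + 82.792 = 155.711.
Reliability = 155.711 / 194.944 = 0.799.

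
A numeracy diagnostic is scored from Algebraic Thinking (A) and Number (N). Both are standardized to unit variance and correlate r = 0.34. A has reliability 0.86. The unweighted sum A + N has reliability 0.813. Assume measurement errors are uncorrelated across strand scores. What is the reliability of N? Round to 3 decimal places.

Var(A+N) = 2 + 2·0.34 = 2.680.
True-score variance = ρ_A + ρ_N + 2·0.34, so 0.813 = (0.86 + ρ_N + 0.68) / 2.680.
ρ_N = 0.813·2.680 − 0.86 − 0.68 = 0.639.

0.639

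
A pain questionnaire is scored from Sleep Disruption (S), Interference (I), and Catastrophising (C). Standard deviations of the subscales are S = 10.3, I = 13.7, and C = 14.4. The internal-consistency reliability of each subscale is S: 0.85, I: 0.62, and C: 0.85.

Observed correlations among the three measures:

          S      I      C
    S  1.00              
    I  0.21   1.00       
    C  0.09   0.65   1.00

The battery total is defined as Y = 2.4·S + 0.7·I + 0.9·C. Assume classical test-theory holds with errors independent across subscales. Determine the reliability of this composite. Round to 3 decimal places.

0.872

Var(Y) = 2.4²·10.3² + 0.7²·13.7² + 0.9²·14.4² + 2·[1.68·10.3·13.7·0.21 + 2.16·10.3·14.4·0.09 + 0.63·13.7·14.4·0.65] = 871.008 + 318.806 = 1189.81.
Because errors are independent across components, Cov(Tᵢ,Tⱼ) = Cov(Xᵢ,Xⱼ); the off-diagonal part of the true-score variance is the same as above.
True-score variance = [2.4²·10.3²·0.85 + 0.7²·13.7²·0.62 + 0.9²·14.4²·0.85] + 318.806 = 719.204 + 318.806 = 1038.01.
Reliability = 1038.01 / 1189.81 = 0.872.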